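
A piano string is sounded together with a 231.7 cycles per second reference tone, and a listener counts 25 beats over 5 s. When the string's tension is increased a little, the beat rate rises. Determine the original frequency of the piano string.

236.7 Hz

Beat frequency = 25/5 = 5 Hz.
|f − 231.7| = 5, so the piano string was at either 226.7 Hz or 236.7 Hz.
Higher tension means higher frequency; the adjustment raises the piano string's frequency.
The beat rate rose, so the adjustment moved the piano string further from 231.7 Hz — it was already above the reference.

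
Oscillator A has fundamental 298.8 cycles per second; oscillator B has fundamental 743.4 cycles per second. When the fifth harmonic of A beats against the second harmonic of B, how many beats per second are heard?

7.2 Hz

Fifth harmonic of the first: 5·298.8 = 1494.0 Hz.
Second harmonic of the second: 2·743.4 = 1486.8 Hz.
f_beat = |1494.0 − 1486.8| = 7.2 Hz.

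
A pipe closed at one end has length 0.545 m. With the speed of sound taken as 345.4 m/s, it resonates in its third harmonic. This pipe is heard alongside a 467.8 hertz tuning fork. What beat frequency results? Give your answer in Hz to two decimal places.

Closed pipe (odd harmonics): f_n = n·v/(4L) = 3·345.4/(4·0.545) = 475.3211 Hz.
f_beat = |475.3211 − 467.8| = 7.52 Hz.

7.52 Hz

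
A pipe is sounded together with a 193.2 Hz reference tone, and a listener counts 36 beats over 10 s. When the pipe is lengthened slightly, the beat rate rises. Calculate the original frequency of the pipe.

Beat frequency = 36/10 = 3.6 Hz.
|f − 193.2| = 3.6, so the pipe was at either 189.6 Hz or 196.8 Hz.
A longer pipe has a lower fundamental; the adjustment lowers the pipe's frequency.
The beat rate rose, so the adjustment moved the pipe further from 193.2 Hz — it was already below the reference.

189.6 Hz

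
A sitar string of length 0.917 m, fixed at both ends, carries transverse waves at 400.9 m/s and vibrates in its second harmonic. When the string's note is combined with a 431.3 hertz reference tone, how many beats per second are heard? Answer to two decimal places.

For a string fixed at both ends, f_n = n·v/(2L) = 2·400.9/(2·0.917) = 437.1865 Hz.
f_beat = |437.1865 − 431.3| = 5.89 Hz.

5.89 Hz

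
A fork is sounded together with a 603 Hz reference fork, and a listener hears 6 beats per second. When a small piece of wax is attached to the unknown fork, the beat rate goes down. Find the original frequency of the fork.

609 Hz

|f − 603| = 6, so the fork was at either 597 Hz or 609 Hz.
Loading a fork with wax lowers its frequency; the adjustment lowers the fork's frequency.
The beat rate fell, so the adjustment moved the fork toward 603 Hz — it must have started above the reference.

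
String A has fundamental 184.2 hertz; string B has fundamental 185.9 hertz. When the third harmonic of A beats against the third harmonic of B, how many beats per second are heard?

Third harmonic of the first: 3·184.2 = 552.6 Hz.
Third harmonic of the second: 3·185.9 = 557.7 Hz.
f_beat = |552.6 − 557.7| = 5.1 Hz.

5.1 Hz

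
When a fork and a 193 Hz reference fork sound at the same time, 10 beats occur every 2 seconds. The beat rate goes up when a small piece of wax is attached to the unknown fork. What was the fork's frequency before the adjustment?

Beat frequency = 10/2 = 5 Hz.
|f − 193| = 5, so the fork was at either 188 Hz or 198 Hz.
Loading a fork with wax lowers its frequency; the adjustment lowers the fork's frequency.
The beat rate rose, so the adjustment moved the fork further from 193 Hz — it was already below the reference.

188 Hz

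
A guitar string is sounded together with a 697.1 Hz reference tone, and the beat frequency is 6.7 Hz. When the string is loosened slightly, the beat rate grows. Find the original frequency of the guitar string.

|f − 697.1| = 6.7, so the guitar string was at either 690.4 Hz or 703.8 Hz.
Reducing tension lowers a string's frequency; the adjustment lowers the guitar string's frequency.
The beat rate rose, so the adjustment moved the guitar string further from 697.1 Hz — it was already below the reference.

690.4 Hz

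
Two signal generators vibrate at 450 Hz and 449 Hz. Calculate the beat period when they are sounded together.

f_beat = |450 − 449| = 1 Hz.
Beat period T = 1 / f_beat = 1 / 1 s.

1.000 s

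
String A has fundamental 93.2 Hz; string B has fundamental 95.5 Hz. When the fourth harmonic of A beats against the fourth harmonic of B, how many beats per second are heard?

9.2 Hz

Fourth harmonic of the first: 4·93.2 = 372.8 Hz.
Fourth harmonic of the second: 4·95.5 = 382.0 Hz.
f_beat = |372.8 − 382.0| = 9.2 Hz.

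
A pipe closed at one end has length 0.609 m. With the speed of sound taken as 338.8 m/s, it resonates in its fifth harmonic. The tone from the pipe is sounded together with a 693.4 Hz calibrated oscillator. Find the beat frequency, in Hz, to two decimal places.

2.00 Hz

Closed pipe (odd harmonics): f_n = n·v/(4L) = 5·338.8/(4·0.609) = 695.4023 Hz.
f_beat = |695.4023 − 693.4| = 2.00 Hz.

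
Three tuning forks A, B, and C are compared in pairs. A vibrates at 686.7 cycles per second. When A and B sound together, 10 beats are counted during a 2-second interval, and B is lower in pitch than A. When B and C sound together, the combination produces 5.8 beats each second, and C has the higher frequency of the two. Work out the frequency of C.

A–B: Beat frequency = 10/2 = 5 Hz.
B is below A, so f_B = 686.7 − 5 = 681.7 Hz.
C is above B, so f_C = 681.7 + 5.8 = 687.5 Hz.

687.5 Hz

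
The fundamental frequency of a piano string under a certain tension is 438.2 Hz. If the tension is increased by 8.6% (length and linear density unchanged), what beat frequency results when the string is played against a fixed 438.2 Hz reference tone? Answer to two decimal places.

For a string, f ∝ √T, so the new frequency is 438.2·√1.086 = 456.6540 Hz.
f_beat = |456.6540 − 438.2| = 18.45 Hz.

18.45 Hz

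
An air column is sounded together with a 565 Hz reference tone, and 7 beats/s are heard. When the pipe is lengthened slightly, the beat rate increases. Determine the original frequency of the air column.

|f − 565| = 7, so the air column was at either 558 Hz or 572 Hz.
A longer pipe has a lower fundamental; the adjustment lowers the air column's frequency.
The beat rate rose, so the adjustment moved the air column further from 565 Hz — it was already below the reference.

558 Hz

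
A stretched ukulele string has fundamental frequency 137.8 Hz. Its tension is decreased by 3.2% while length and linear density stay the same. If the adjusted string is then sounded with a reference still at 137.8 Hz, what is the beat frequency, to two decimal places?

For a string, f ∝ √T, so the new frequency is 137.8·√0.968 = 135.5773 Hz.
f_beat = |135.5773 − 137.8| = 2.22 Hz.

2.22 Hz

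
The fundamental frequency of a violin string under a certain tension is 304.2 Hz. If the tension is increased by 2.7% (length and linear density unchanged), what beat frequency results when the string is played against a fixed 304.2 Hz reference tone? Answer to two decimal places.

4.08 Hz

For a string, f ∝ √T, so the new frequency is 304.2·√1.027 = 308.2793 Hz.
f_beat = |308.2793 − 304.2| = 4.08 Hz.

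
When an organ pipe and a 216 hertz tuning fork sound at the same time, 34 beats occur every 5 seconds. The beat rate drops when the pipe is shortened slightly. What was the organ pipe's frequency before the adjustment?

209.2 Hz

Beat frequency = 34/5 = 6.8 Hz.
|f − 216| = 6.8, so the organ pipe was at either 209.2 Hz or 222.8 Hz.
A shorter pipe has a higher fundamental; the adjustment raises the organ pipe's frequency.
The beat rate fell, so the adjustment moved the organ pipe toward 216 Hz — it must have started below the reference.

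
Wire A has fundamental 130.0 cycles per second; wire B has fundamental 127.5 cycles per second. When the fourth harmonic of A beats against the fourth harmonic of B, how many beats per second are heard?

10.0 Hz

Fourth harmonic of the first: 4·130.0 = 520.0 Hz.
Fourth harmonic of the second: 4·127.5 = 510.0 Hz.
f_beat = |520.0 − 510.0| = 10.0 Hz.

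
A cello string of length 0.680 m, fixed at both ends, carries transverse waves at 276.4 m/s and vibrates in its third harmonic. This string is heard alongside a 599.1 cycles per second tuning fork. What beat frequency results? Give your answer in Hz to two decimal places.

For a string fixed at both ends, f_n = n·v/(2L) = 3·276.4/(2·0.680) = 609.7059 Hz.
f_beat = |609.7059 − 599.1| = 10.61 Hz.

10.61 Hz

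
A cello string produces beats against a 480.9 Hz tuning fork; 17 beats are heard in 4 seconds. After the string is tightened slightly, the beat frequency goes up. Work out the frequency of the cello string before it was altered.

Beat frequency = 17/4 = 4.25 Hz.
|f − 480.9| = 4.25, so the cello string was at either 476.65 Hz or 485.15 Hz.
Increasing tension raises a string's frequency; the adjustment raises the cello string's frequency.
The beat rate rose, so the adjustment moved the cello string further from 480.9 Hz — it was already above the reference.

485.15 Hz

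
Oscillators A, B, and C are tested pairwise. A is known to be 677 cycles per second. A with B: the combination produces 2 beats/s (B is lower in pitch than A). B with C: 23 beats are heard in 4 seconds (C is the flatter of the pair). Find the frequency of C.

669.25 Hz

B is below A, so f_B = 677 − 2 = 675 Hz.
B–C: Beat frequency = 23/4 = 5.75 Hz.
C is below B, so f_C = 675 − 5.75 = 669.25 Hz.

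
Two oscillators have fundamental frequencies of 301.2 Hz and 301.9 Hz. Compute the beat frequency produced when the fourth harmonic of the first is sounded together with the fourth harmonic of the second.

2.8 Hz

Fourth harmonic of the first: 4·301.2 = 1204.8 Hz.
Fourth harmonic of the second: 4·301.9 = 1207.6 Hz.
f_beat = |1204.8 − 1207.6| = 2.8 Hz.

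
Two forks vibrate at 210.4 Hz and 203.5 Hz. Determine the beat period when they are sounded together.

f_beat = |210.4 − 203.5| = 6.9 Hz.
Beat period T = 1 / f_beat = 1 / 6.9 s.

0.145 s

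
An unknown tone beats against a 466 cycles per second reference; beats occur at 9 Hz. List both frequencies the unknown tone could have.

|f − 466| = 9, so f = 466 ± 9.

457 Hz or 475 Hz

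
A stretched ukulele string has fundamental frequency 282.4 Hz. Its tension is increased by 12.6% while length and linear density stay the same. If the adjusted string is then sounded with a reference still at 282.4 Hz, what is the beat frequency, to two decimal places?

For a string, f ∝ √T, so the new frequency is 282.4·√1.126 = 299.6635 Hz.
f_beat = |299.6635 − 282.4| = 17.26 Hz.

17.26 Hz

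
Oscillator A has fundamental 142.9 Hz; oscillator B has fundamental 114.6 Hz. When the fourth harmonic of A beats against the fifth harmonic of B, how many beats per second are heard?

1.4 Hz

Fourth harmonic of the first: 4·142.9 = 571.6 Hz.
Fifth harmonic of the second: 5·114.6 = 573.0 Hz.
f_beat = |571.6 − 573.0| = 1.4 Hz.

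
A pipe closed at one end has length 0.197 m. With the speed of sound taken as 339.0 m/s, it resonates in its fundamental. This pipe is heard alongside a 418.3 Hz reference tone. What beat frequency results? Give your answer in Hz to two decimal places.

Closed pipe (odd harmonics): f_n = n·v/(4L) = 1·339.0/(4·0.197) = 430.2030 Hz.
f_beat = |430.2030 − 418.3| = 11.90 Hz.

11.90 Hz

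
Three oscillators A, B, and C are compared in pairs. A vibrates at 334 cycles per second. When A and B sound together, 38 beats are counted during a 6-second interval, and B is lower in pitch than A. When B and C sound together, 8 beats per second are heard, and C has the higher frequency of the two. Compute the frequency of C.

335.6667 Hz

A–B: Beat frequency = 38/6 = 6.3333 Hz.
B is below A, so f_B = 334 − 6.3333 = 327.6667 Hz.
C is above B, so f_C = 327.6667 + 8 = 335.6667 Hz.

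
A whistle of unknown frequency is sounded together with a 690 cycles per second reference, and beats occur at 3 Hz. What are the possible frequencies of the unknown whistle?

687 Hz or 693 Hz

|f − 690| = 3, so f = 690 ± 3.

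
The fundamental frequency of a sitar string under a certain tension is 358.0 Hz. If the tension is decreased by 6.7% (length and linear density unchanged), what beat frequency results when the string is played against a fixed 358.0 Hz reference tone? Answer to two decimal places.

12.20 Hz

For a string, f ∝ √T, so the new frequency is 358.0·√0.933 = 345.7991 Hz.
f_beat = |345.7991 − 358.0| = 12.20 Hz.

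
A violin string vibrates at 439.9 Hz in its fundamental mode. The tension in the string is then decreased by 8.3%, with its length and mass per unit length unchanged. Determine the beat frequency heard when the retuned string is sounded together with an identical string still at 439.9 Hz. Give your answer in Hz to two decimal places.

For a string, f ∝ √T, so the new frequency is 439.9·√0.917 = 421.2488 Hz.
f_beat = |421.2488 − 439.9| = 18.65 Hz.

18.65 Hz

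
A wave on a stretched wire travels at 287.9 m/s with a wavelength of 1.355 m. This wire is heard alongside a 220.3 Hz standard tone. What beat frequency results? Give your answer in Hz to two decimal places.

Source frequency f = v/λ = 287.9/1.355 = 212.4723 Hz.
f_beat = |212.4723 − 220.3| = 7.83 Hz.

7.83 Hz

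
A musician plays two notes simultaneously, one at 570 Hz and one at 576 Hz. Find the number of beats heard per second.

Beats arise from superposition of two nearby frequencies; the beat rate is |f₁ − f₂|.
|570 − 576| = 6 Hz.

6 Hz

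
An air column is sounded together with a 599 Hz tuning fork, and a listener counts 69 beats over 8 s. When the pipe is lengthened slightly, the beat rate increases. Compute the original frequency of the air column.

590.375 Hz

Beat frequency = 69/8 = 8.625 Hz.
|f − 599| = 8.625, so the air column was at either 590.375 Hz or 607.625 Hz.
A longer pipe has a lower fundamental; the adjustment lowers the air column's frequency.
The beat rate rose, so the adjustment moved the air column further from 599 Hz — it was already below the reference.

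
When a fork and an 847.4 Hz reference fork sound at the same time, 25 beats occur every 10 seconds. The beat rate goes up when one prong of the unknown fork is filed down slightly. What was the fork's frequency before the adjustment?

849.9 Hz

Beat frequency = 25/10 = 2.5 Hz.
|f − 847.4| = 2.5, so the fork was at either 844.9 Hz or 849.9 Hz.
Filing a prong removes mass and raises the fork's frequency; the adjustment raises the fork's frequency.
The beat rate rose, so the adjustment moved the fork further from 847.4 Hz — it was already above the reference.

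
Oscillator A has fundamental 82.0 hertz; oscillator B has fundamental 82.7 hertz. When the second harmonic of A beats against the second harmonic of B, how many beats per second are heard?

Second harmonic of the first: 2·82.0 = 164.0 Hz.
Second harmonic of the second: 2·82.7 = 165.4 Hz.
f_beat = |164.0 − 165.4| = 1.4 Hz.

1.4 Hz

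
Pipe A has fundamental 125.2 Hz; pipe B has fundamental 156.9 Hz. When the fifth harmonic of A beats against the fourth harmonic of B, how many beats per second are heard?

Fifth harmonic of the first: 5·125.2 = 626.0 Hz.
Fourth harmonic of the second: 4·156.9 = 627.6 Hz.
f_beat = |626.0 − 627.6| = 1.6 Hz.

1.6 Hz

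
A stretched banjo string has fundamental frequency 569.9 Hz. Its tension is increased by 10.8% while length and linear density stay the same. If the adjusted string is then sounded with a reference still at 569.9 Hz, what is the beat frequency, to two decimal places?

For a string, f ∝ √T, so the new frequency is 569.9·√1.108 = 599.8857 Hz.
f_beat = |599.8857 − 569.9| = 29.99 Hz.

29.99 Hz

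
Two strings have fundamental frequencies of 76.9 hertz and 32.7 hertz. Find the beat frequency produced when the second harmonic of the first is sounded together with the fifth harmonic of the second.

9.7 Hz

Second harmonic of the first: 2·76.9 = 153.8 Hz.
Fifth harmonic of the second: 5·32.7 = 163.5 Hz.
f_beat = |153.8 − 163.5| = 9.7 Hz.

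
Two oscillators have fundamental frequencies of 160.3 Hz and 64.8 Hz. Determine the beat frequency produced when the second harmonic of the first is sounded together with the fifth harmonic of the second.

3.4 Hz

Second harmonic of the first: 2·160.3 = 320.6 Hz.
Fifth harmonic of the second: 5·64.8 = 324.0 Hz.
f_beat = |320.6 − 324.0| = 3.4 Hz.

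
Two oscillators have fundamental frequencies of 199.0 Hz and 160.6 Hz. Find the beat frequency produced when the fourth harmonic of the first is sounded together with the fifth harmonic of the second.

Fourth harmonic of the first: 4·199.0 = 796.0 Hz.
Fifth harmonic of the second: 5·160.6 = 803.0 Hz.
f_beat = |796.0 − 803.0| = 7.0 Hz.

7.0 Hz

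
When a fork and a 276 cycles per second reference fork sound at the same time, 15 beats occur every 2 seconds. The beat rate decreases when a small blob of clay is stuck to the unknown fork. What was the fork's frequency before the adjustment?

Beat frequency = 15/2 = 7.5 Hz.
|f − 276| = 7.5, so the fork was at either 268.5 Hz or 283.5 Hz.
Adding mass to a fork lowers its frequency; the adjustment lowers the fork's frequency.
The beat rate fell, so the adjustment moved the fork toward 276 Hz — it must have started above the reference.

283.5 Hz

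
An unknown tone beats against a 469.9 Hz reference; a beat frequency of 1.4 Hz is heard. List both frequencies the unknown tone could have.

468.5 Hz or 471.3 Hz

|f − 469.9| = 1.4, so f = 469.9 ± 1.4.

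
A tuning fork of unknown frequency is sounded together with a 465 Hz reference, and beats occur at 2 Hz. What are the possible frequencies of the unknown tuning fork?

463 Hz or 467 Hz

|f − 465| = 2, so f = 465 ± 2.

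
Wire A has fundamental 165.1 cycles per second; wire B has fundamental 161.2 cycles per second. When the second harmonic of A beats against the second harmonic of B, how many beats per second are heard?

7.8 Hz

Second harmonic of the first: 2·165.1 = 330.2 Hz.
Second harmonic of the second: 2·161.2 = 322.4 Hz.
f_beat = |330.2 − 322.4| = 7.8 Hz.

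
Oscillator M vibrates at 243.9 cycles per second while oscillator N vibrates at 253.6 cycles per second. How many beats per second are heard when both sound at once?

9.7 Hz

f_beat = |f₁ − f₂|.
|243.9 − 253.6| = 9.7 Hz.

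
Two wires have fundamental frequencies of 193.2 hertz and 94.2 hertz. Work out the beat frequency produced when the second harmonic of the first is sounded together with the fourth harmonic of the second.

9.6 Hz

Second harmonic of the first: 2·193.2 = 386.4 Hz.
Fourth harmonic of the second: 4·94.2 = 376.8 Hz.
f_beat = |386.4 − 376.8| = 9.6 Hz.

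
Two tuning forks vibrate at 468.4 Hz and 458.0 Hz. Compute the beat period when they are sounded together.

f_beat = |468.4 − 458.0| = 10.4 Hz.
Beat period T = 1 / f_beat = 1 / 10.4 s.

0.096 s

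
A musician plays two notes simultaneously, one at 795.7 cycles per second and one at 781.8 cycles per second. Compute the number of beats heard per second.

13.9 Hz

Beats arise from superposition of two nearby frequencies; the beat rate is |f₁ − f₂|.
|795.7 − 781.8| = 13.9 Hz.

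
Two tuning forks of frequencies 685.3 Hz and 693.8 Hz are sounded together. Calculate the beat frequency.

8.5 Hz

f_beat = |f₁ − f₂|.
|685.3 − 693.8| = 8.5 Hz.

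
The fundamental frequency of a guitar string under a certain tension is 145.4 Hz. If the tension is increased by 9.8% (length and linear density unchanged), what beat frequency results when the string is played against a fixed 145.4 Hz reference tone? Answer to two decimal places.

For a string, f ∝ √T, so the new frequency is 145.4·√1.098 = 152.3581 Hz.
f_beat = |152.3581 − 145.4| = 6.96 Hz.

6.96 Hz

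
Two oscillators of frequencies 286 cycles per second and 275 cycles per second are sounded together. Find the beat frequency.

The beat frequency equals the magnitude of the frequency difference.
|286 − 275| = 11 Hz.

11 Hz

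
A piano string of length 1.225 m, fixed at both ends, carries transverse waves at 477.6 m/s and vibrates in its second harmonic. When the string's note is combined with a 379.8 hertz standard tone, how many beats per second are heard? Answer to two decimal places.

10.08 Hz

For a string fixed at both ends, f_n = n·v/(2L) = 2·477.6/(2·1.225) = 389.8776 Hz.
f_beat = |389.8776 − 379.8| = 10.08 Hz.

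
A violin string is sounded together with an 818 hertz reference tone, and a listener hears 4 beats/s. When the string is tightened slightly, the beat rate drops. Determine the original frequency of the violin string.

|f − 818| = 4, so the violin string was at either 814 Hz or 822 Hz.
Increasing tension raises a string's frequency; the adjustment raises the violin string's frequency.
The beat rate fell, so the adjustment moved the violin string toward 818 Hz — it must have started below the reference.

814 Hz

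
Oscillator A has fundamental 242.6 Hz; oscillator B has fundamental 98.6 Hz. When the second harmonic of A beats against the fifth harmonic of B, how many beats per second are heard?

7.8 Hz

Second harmonic of the first: 2·242.6 = 485.2 Hz.
Fifth harmonic of the second: 5·98.6 = 493.0 Hz.
f_beat = |485.2 − 493.0| = 7.8 Hz.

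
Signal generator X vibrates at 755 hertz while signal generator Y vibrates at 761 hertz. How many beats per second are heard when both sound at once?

The beat frequency equals the magnitude of the frequency difference.
|755 − 761| = 6 Hz.

6 Hz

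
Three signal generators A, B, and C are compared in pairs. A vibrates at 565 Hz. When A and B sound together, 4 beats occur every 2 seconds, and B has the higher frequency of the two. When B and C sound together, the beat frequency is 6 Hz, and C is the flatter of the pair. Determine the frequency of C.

A–B: Beat frequency = 4/2 = 2 Hz.
B is above A, so f_B = 565 + 2 = 567 Hz.
C is below B, so f_C = 567 − 6 = 561 Hz.

561 Hz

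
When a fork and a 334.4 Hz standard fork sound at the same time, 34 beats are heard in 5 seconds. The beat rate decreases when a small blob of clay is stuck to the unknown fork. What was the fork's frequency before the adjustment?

341.2 Hz

Beat frequency = 34/5 = 6.8 Hz.
|f − 334.4| = 6.8, so the fork was at either 327.6 Hz or 341.2 Hz.
Adding mass to a fork lowers its frequency; the adjustment lowers the fork's frequency.
The beat rate fell, so the adjustment moved the fork toward 334.4 Hz — it must have started above the reference.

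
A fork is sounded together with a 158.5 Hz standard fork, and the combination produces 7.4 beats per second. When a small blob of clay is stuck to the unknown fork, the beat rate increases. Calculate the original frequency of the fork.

|f − 158.5| = 7.4, so the fork was at either 151.1 Hz or 165.9 Hz.
Adding mass to a fork lowers its frequency; the adjustment lowers the fork's frequency.
The beat rate rose, so the adjustment moved the fork further from 158.5 Hz — it was already below the reference.

151.1 Hz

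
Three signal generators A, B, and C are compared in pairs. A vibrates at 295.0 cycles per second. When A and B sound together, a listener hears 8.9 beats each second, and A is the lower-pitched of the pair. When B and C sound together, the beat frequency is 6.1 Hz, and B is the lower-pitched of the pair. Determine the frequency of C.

B is above A, so f_B = 295.0 + 8.9 = 303.9 Hz.
C is above B, so f_C = 303.9 + 6.1 = 310 Hz.

310 Hz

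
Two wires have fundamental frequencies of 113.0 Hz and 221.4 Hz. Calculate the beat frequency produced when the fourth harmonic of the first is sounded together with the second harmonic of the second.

Fourth harmonic of the first: 4·113.0 = 452.0 Hz.
Second harmonic of the second: 2·221.4 = 442.8 Hz.
f_beat = |452.0 − 442.8| = 9.2 Hz.

9.2 Hz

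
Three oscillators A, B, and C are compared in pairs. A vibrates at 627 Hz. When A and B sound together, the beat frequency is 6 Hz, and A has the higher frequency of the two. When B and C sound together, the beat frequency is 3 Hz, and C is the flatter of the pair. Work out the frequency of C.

618 Hz

B is below A, so f_B = 627 − 6 = 621 Hz.
C is below B, so f_C = 621 − 3 = 618 Hz.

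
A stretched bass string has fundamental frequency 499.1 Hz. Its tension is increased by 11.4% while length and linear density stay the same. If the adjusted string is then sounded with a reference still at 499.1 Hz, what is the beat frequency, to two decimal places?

For a string, f ∝ √T, so the new frequency is 499.1·√1.114 = 526.7811 Hz.
f_beat = |526.7811 − 499.1| = 27.68 Hz.

27.68 Hz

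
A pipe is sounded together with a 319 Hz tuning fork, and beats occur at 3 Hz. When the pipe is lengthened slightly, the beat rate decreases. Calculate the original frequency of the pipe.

|f − 319| = 3, so the pipe was at either 316 Hz or 322 Hz.
A longer pipe has a lower fundamental; the adjustment lowers the pipe's frequency.
The beat rate fell, so the adjustment moved the pipe toward 319 Hz — it must have started above the reference.

322 Hz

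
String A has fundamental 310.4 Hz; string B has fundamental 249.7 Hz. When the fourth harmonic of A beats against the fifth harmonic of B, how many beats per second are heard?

6.9 Hz

Fourth harmonic of the first: 4·310.4 = 1241.6 Hz.
Fifth harmonic of the second: 5·249.7 = 1248.5 Hz.
f_beat = |1241.6 − 1248.5| = 6.9 Hz.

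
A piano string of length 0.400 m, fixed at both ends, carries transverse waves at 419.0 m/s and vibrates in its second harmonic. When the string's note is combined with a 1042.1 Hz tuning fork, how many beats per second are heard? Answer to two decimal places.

5.40 Hz

For a string fixed at both ends, f_n = n·v/(2L) = 2·419.0/(2·0.400) = 1047.5000 Hz.
f_beat = |1047.5000 − 1042.1| = 5.40 Hz.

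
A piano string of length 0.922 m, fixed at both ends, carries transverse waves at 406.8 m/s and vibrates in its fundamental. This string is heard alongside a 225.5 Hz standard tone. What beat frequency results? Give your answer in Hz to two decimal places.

4.89 Hz

For a string fixed at both ends, f_n = n·v/(2L) = 1·406.8/(2·0.922) = 220.6074 Hz.
f_beat = |220.6074 − 225.5| = 4.89 Hz.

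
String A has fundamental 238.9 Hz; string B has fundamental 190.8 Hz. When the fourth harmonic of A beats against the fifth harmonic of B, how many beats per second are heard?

1.6 Hz

Fourth harmonic of the first: 4·238.9 = 955.6 Hz.
Fifth harmonic of the second: 5·190.8 = 954.0 Hz.
f_beat = |955.6 − 954.0| = 1.6 Hz.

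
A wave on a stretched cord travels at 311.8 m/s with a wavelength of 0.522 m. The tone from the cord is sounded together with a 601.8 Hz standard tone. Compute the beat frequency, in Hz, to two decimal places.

4.48 Hz

Source frequency f = v/λ = 311.8/0.522 = 597.3180 Hz.
f_beat = |597.3180 − 601.8| = 4.48 Hz.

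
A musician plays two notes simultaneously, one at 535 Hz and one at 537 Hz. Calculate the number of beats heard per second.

2 Hz

Beats arise from superposition of two nearby frequencies; the beat rate is |f₁ − f₂|.
|535 − 537| = 2 Hz.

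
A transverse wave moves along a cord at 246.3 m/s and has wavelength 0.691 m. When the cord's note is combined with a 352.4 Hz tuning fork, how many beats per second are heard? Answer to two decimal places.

4.04 Hz

Source frequency f = v/λ = 246.3/0.691 = 356.4399 Hz.
f_beat = |356.4399 − 352.4| = 4.04 Hz.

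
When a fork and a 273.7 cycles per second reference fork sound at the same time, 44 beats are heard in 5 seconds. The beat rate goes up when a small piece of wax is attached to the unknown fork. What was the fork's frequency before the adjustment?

Beat frequency = 44/5 = 8.8 Hz.
|f − 273.7| = 8.8, so the fork was at either 264.9 Hz or 282.5 Hz.
Loading a fork with wax lowers its frequency; the adjustment lowers the fork's frequency.
The beat rate rose, so the adjustment moved the fork further from 273.7 Hz — it was already below the reference.

264.9 Hz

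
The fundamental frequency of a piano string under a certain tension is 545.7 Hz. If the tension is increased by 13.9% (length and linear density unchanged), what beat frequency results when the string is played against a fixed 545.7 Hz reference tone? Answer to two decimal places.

36.69 Hz

For a string, f ∝ √T, so the new frequency is 545.7·√1.139 = 582.3926 Hz.
f_beat = |582.3926 − 545.7| = 36.69 Hz.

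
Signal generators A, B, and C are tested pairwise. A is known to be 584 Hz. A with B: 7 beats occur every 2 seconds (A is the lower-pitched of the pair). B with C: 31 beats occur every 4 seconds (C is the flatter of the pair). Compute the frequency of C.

A–B: Beat frequency = 7/2 = 3.5 Hz.
B is above A, so f_B = 584 + 3.5 = 587.5 Hz.
B–C: Beat frequency = 31/4 = 7.75 Hz.
C is below B, so f_C = 587.5 − 7.75 = 579.75 Hz.

579.75 Hz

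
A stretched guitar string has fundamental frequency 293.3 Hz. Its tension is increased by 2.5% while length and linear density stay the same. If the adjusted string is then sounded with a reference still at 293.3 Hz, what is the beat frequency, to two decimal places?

3.64 Hz

For a string, f ∝ √T, so the new frequency is 293.3·√1.025 = 296.9436 Hz.
f_beat = |296.9436 − 293.3| = 3.64 Hz.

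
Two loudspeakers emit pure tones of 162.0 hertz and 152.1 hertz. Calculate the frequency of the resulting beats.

f_beat = |f₁ − f₂|.
|162.0 − 152.1| = 9.9 Hz.

9.9 Hz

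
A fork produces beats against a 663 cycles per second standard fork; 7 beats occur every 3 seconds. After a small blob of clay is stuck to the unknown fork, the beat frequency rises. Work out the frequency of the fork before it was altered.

Beat frequency = 7/3 = 2.3333 Hz.
|f − 663| = 2.3333, so the fork was at either 660.6667 Hz or 665.3333 Hz.
Adding mass to a fork lowers its frequency; the adjustment lowers the fork's frequency.
The beat rate rose, so the adjustment moved the fork further from 663 Hz — it was already below the reference.

660.6667 Hz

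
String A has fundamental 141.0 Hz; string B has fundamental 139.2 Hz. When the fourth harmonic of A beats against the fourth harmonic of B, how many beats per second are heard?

7.2 Hz

Fourth harmonic of the first: 4·141.0 = 564.0 Hz.
Fourth harmonic of the second: 4·139.2 = 556.8 Hz.
f_beat = |564.0 − 556.8| = 7.2 Hz.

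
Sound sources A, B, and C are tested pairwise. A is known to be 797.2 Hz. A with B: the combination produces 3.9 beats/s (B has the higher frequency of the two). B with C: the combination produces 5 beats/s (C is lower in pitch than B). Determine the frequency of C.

B is above A, so f_B = 797.2 + 3.9 = 801.1 Hz.
C is below B, so f_C = 801.1 − 5 = 796.1 Hz.

796.1 Hz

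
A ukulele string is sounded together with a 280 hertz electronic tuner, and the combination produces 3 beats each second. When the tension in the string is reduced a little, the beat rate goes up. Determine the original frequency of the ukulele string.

|f − 280| = 3, so the ukulele string was at either 277 Hz or 283 Hz.
Lower tension means lower frequency; the adjustment lowers the ukulele string's frequency.
The beat rate rose, so the adjustment moved the ukulele string further from 280 Hz — it was already below the reference.

277 Hz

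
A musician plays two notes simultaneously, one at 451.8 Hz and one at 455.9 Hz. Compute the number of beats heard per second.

f_beat = |f₁ − f₂|.
|451.8 − 455.9| = 4.1 Hz.

4.1 Hz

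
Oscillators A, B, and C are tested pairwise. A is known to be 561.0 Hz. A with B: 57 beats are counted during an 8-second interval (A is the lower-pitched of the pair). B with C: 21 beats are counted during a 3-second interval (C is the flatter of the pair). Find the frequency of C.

A–B: Beat frequency = 57/8 = 7.125 Hz.
B is above A, so f_B = 561.0 + 7.125 = 568.125 Hz.
B–C: Beat frequency = 21/3 = 7 Hz.
C is below B, so f_C = 568.125 − 7 = 561.125 Hz.

561.125 Hz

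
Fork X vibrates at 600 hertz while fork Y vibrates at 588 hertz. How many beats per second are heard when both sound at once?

The beat frequency equals the magnitude of the frequency difference.
|600 − 588| = 12 Hz.

12 Hz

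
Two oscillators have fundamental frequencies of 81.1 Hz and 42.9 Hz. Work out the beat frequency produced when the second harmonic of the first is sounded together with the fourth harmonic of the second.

9.4 Hz

Second harmonic of the first: 2·81.1 = 162.2 Hz.
Fourth harmonic of the second: 4·42.9 = 171.6 Hz.
f_beat = |162.2 − 171.6| = 9.4 Hz.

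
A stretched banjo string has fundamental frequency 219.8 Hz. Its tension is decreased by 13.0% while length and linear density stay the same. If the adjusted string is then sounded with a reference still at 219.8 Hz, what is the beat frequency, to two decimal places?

14.78 Hz

For a string, f ∝ √T, so the new frequency is 219.8·√0.870 = 205.0158 Hz.
f_beat = |205.0158 − 219.8| = 14.78 Hz.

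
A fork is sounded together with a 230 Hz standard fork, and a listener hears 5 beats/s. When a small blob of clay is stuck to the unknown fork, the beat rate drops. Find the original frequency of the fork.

|f − 230| = 5, so the fork was at either 225 Hz or 235 Hz.
Adding mass to a fork lowers its frequency; the adjustment lowers the fork's frequency.
The beat rate fell, so the adjustment moved the fork toward 230 Hz — it must have started above the reference.

235 Hz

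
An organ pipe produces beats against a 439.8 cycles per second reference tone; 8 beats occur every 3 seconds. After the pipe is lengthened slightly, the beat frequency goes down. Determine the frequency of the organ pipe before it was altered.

Beat frequency = 8/3 = 2.6667 Hz.
|f − 439.8| = 2.6667, so the organ pipe was at either 437.1333 Hz or 442.4667 Hz.
A longer pipe has a lower fundamental; the adjustment lowers the organ pipe's frequency.
The beat rate fell, so the adjustment moved the organ pipe toward 439.8 Hz — it must have started above the reference.

442.4667 Hz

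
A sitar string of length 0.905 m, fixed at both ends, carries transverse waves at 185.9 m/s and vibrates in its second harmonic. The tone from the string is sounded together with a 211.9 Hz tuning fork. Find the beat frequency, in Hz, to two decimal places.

For a string fixed at both ends, f_n = n·v/(2L) = 2·185.9/(2·0.905) = 205.4144 Hz.
f_beat = |205.4144 − 211.9| = 6.49 Hz.

6.49 Hz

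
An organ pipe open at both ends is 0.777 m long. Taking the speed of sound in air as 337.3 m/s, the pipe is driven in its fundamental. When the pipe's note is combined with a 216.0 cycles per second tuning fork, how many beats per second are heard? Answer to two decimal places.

1.05 Hz

Open pipe: f_n = n·v/(2L) = 1·337.3/(2·0.777) = 217.0528 Hz.
f_beat = |217.0528 − 216.0| = 1.05 Hz.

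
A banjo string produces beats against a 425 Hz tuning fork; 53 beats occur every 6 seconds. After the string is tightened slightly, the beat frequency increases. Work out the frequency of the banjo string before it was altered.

433.8333 Hz

Beat frequency = 53/6 = 8.8333 Hz.
|f − 425| = 8.8333, so the banjo string was at either 416.1667 Hz or 433.8333 Hz.
Increasing tension raises a string's frequency; the adjustment raises the banjo string's frequency.
The beat rate rose, so the adjustment moved the banjo string further from 425 Hz — it was already above the reference.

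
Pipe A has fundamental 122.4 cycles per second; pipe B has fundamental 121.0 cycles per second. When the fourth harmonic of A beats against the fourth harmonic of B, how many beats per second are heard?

5.6 Hz

Fourth harmonic of the first: 4·122.4 = 489.6 Hz.
Fourth harmonic of the second: 4·121.0 = 484.0 Hz.
f_beat = |489.6 − 484.0| = 5.6 Hz.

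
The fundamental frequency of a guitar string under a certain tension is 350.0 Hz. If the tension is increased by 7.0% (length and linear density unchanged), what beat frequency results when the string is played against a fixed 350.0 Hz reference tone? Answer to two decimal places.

For a string, f ∝ √T, so the new frequency is 350.0·√1.070 = 362.0428 Hz.
f_beat = |362.0428 − 350.0| = 12.04 Hz.

12.04 Hz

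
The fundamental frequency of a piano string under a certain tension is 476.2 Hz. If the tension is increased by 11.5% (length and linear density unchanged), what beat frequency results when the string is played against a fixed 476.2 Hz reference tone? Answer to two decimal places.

For a string, f ∝ √T, so the new frequency is 476.2·√1.115 = 502.8365 Hz.
f_beat = |502.8365 − 476.2| = 26.64 Hz.

26.64 Hz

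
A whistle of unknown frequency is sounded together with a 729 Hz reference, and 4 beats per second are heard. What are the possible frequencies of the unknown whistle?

725 Hz or 733 Hz

|f − 729| = 4, so f = 729 ± 4.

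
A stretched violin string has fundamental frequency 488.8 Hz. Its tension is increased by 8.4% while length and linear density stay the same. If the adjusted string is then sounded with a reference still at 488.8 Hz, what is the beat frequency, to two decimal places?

20.12 Hz

For a string, f ∝ √T, so the new frequency is 488.8·√1.084 = 508.9157 Hz.
f_beat = |508.9157 − 488.8| = 20.12 Hz.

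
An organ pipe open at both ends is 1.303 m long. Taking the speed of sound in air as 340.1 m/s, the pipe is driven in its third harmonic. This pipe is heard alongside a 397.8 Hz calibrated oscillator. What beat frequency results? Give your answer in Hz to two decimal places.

Open pipe: f_n = n·v/(2L) = 3·340.1/(2·1.303) = 391.5196 Hz.
f_beat = |391.5196 − 397.8| = 6.28 Hz.

6.28 Hz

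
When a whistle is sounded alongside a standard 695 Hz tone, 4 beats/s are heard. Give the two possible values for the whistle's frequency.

691 Hz or 699 Hz

|f − 695| = 4, so f = 695 ± 4.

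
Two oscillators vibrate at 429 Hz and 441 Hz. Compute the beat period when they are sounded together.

0.083 s

f_beat = |429 − 441| = 12 Hz.
Beat period T = 1 / f_beat = 1 / 12 s.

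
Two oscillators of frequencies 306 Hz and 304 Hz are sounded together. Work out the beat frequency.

f_beat = |f₁ − f₂|.
|306 − 304| = 2 Hz.

2 Hz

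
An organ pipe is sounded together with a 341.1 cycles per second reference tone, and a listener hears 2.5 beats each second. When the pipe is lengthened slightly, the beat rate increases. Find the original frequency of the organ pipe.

338.6 Hz

|f − 341.1| = 2.5, so the organ pipe was at either 338.6 Hz or 343.6 Hz.
A longer pipe has a lower fundamental; the adjustment lowers the organ pipe's frequency.
The beat rate rose, so the adjustment moved the organ pipe further from 341.1 Hz — it was already below the reference.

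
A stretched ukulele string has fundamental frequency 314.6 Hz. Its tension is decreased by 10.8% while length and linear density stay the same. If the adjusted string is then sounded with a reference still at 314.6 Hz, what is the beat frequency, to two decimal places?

For a string, f ∝ √T, so the new frequency is 314.6·√0.892 = 297.1263 Hz.
f_beat = |297.1263 − 314.6| = 17.47 Hz.

17.47 Hz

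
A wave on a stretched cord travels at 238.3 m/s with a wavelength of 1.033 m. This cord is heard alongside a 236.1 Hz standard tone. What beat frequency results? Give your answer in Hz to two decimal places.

Source frequency f = v/λ = 238.3/1.033 = 230.6873 Hz.
f_beat = |230.6873 − 236.1| = 5.41 Hz.

5.41 Hz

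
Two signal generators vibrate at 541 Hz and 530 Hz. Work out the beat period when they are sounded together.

0.091 s

f_beat = |541 − 530| = 11 Hz.
Beat period T = 1 / f_beat = 1 / 11 s.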